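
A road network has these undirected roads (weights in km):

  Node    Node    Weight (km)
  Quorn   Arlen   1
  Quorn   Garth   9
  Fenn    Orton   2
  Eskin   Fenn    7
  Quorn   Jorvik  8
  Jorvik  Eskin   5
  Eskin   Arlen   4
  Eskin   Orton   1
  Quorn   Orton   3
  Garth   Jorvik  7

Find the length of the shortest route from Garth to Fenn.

Settle nodes by increasing distance from Garth:
Garth: 0
Jorvik: 7  (via Garth)
Quorn: 9  (via Garth)
Arlen: 10  (via Quorn)
Eskin: 12  (via Jorvik)
Orton: 12  (via Quorn)
Fenn: 14  (via Orton)
Shortest route: Garth–Quorn–Orton–Fenn = 14 km.

14 km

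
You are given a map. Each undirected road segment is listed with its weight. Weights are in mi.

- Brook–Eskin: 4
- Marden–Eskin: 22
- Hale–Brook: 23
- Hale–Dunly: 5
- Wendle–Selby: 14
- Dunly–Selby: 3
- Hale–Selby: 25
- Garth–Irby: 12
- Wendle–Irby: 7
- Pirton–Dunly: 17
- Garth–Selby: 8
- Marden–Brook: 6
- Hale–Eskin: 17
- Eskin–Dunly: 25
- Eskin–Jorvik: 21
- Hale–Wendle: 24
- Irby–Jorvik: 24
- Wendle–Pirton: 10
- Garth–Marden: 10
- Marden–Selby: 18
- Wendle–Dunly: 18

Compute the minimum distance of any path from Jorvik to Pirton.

Compare a few routes:
Jorvik → Irby → Wendle → Pirton: 24+7+10 = 41
Jorvik → Eskin → Dunly → Pirton: 21+25+17 = 63
Jorvik → Eskin → Hale → Dunly → Pirton: 21+17+5+17 = 60
Cheapest is Jorvik → Irby → Wendle → Pirton at 41 mi.

41 mi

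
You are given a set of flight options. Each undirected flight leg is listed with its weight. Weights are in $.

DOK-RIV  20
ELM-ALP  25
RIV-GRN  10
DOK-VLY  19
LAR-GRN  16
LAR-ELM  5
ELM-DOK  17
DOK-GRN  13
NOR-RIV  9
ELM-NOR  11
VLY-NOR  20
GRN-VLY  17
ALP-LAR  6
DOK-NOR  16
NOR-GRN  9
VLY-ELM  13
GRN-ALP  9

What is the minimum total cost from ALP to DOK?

Compare a few routes:
ALP → LAR → GRN → DOK: 6+16+13 = 35
ALP → GRN → DOK: 9+13 = 22
ALP → GRN → NOR → DOK: 9+9+16 = 34
ALP → LAR → ELM → DOK: 6+5+17 = 28
The minimum is $22 via ALP → GRN → DOK.

$22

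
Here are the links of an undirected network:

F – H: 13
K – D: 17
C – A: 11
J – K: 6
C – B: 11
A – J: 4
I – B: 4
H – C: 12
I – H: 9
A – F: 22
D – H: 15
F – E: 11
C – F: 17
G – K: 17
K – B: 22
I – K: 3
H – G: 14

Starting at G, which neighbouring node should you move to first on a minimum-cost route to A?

Compare a few routes:
G–H–C–A: 14+12+11 = 37
G–H–I–K–J–A: 14+9+3+6+4 = 36
G–K–J–A: 17+6+4 = 27
Cheapest is G–K–J–A at 27.
So from G the first move is to K.

K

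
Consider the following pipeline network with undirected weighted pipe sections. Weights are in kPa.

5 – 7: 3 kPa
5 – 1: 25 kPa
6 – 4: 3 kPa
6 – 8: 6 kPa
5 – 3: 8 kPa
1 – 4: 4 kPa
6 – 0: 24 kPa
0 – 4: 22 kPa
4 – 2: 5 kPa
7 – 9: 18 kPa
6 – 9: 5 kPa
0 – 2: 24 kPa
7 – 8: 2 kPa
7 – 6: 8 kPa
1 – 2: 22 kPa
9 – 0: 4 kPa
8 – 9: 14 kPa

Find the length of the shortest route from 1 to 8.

13 kPa

Candidate routes:
1 → 4 → 6 → 8: 4+3+6 = 13
1 → 4 → 6 → 7 → 8: 4+3+8+2 = 17
1 → 4 → 6 → 9 → 8: 4+3+5+14 = 26
Cheapest is 1 → 4 → 6 → 8 at 13 kPa.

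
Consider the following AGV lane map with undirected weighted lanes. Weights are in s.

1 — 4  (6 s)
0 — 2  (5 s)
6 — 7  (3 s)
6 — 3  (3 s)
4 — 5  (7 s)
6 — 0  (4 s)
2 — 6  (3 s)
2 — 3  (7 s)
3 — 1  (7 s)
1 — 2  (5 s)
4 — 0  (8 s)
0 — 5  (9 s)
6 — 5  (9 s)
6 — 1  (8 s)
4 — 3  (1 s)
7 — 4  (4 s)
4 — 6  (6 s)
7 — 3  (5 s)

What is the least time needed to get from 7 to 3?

5 s

Shortest distances from 7:
7: 0
6: 3  (via 7)
4: 4  (via 7)
3: 5  (via 7)
Shortest route: 7 → 3 = 5 s.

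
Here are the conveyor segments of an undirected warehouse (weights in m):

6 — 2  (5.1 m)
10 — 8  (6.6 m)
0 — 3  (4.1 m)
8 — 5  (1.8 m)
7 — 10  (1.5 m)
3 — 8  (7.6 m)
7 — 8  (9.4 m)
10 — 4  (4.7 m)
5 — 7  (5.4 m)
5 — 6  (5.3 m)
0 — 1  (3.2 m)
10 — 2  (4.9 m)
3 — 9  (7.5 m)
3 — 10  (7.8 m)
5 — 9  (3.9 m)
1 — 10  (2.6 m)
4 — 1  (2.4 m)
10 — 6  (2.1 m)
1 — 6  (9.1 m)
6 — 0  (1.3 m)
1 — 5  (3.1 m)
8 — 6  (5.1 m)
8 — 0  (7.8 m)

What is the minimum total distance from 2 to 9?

Candidate routes:
2 - 6 - 8 - 5 - 9: 5.1+5.1+1.8+3.9 = 15.9
2 - 10 - 7 - 5 - 9: 4.9+1.5+5.4+3.9 = 15.7
2 - 10 - 1 - 5 - 9: 4.9+2.6+3.1+3.9 = 14.5
2 - 6 - 5 - 9: 5.1+5.3+3.9 = 14.3
Cheapest is 2 - 6 - 5 - 9 at 14.3 m.

14.3 m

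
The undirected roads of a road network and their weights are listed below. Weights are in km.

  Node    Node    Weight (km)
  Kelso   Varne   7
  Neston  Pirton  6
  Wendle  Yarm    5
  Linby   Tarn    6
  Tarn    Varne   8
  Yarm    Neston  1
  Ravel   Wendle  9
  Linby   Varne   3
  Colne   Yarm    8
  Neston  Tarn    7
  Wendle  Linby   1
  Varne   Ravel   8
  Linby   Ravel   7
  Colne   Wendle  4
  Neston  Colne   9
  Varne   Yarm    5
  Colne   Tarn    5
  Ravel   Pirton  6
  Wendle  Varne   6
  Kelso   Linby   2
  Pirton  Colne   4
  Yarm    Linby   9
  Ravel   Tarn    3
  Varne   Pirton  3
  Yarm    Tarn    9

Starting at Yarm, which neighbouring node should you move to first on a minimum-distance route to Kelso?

Enumerating some paths:
Yarm–Linby–Kelso: 9+2 = 11
Yarm–Varne–Kelso: 5+7 = 12
Yarm–Varne–Linby–Kelso: 5+3+2 = 10
Yarm–Wendle–Linby–Kelso: 5+1+2 = 8
Cheapest is Yarm–Wendle–Linby–Kelso at 8 km.
So from Yarm the first move is to Wendle.

Wendle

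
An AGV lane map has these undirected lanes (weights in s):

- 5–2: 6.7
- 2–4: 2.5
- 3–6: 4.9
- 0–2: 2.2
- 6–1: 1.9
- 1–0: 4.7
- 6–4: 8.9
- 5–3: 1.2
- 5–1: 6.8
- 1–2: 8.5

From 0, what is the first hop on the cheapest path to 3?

Enumerating some paths:
0 - 1 - 5 - 3: 4.7+6.8+1.2 = 12.7
0 - 2 - 5 - 3: 2.2+6.7+1.2 = 10.1
0 - 1 - 6 - 3: 4.7+1.9+4.9 = 11.5
Cheapest is 0 - 2 - 5 - 3 at 10.1 s.
So from 0 the first move is to 2.

2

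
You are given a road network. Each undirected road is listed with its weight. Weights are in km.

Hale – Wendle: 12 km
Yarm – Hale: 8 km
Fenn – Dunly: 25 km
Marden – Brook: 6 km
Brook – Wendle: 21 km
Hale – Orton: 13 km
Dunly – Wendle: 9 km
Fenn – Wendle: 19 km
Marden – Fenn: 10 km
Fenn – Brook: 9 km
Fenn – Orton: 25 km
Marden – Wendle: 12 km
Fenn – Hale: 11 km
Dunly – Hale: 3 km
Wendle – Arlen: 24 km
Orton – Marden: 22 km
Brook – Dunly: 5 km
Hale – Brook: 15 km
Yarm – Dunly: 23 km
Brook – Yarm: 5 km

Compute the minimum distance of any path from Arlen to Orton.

Settle nodes by increasing distance from Arlen:
Arlen: 0
Wendle: 24  (via Arlen)
Dunly: 33  (via Wendle)
Hale: 36  (via Wendle)
Marden: 36  (via Wendle)
Brook: 38  (via Dunly)
Yarm: 43  (via Brook)
Fenn: 43  (via Wendle)
Orton: 49  (via Hale)
Shortest route: Arlen → Wendle → Hale → Orton = 49 km.

49 km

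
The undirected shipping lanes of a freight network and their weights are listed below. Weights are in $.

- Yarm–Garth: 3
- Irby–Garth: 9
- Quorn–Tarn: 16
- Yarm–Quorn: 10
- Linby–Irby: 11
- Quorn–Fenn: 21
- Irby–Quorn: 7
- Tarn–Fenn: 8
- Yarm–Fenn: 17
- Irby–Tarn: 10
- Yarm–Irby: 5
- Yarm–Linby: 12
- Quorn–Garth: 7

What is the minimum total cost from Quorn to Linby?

Running Dijkstra from Quorn:
Quorn: 0
Garth: 7  (via Quorn)
Irby: 7  (via Quorn)
Yarm: 10  (via Quorn)
Tarn: 16  (via Quorn)
Linby: 18  (via Irby)
Shortest route: Quorn → Irby → Linby = $18.

$18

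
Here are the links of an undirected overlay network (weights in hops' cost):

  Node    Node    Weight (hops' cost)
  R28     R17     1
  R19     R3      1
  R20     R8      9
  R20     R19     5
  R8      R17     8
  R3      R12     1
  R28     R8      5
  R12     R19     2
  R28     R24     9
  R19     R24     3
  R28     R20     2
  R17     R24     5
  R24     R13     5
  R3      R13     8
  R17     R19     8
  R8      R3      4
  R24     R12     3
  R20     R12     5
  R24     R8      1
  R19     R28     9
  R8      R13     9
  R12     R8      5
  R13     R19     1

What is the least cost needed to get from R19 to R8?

4 hops' cost

Running Dijkstra from R19:
R19: 0
R13: 1  (via R19)
R3: 1  (via R19)
R12: 2  (via R19)
R24: 3  (via R19)
R8: 4  (via R24)
Shortest route: R19 → R24 → R8 = 4 hops' cost.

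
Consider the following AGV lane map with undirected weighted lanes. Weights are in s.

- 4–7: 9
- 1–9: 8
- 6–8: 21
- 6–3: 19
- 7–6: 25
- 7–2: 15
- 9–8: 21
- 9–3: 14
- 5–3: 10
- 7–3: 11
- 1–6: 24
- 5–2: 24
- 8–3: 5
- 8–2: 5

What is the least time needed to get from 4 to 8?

Enumerating some paths:
4 - 7 - 3 - 8: 9+11+5 = 25
4 - 7 - 2 - 8: 9+15+5 = 29
The minimum is 25 s via 4 - 7 - 3 - 8.

25 s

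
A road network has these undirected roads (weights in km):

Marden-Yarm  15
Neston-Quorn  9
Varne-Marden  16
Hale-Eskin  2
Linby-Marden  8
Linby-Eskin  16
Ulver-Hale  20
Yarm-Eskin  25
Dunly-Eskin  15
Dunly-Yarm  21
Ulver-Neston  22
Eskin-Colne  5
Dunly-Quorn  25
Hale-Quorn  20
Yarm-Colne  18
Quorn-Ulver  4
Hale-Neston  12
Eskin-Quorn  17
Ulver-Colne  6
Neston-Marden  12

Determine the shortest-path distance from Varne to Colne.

Compare a few routes:
Varne → Marden → Neston → Hale → Eskin → Colne: 16+12+12+2+5 = 47
Varne → Marden → Neston → Quorn → Ulver → Colne: 16+12+9+4+6 = 47
Varne → Marden → Yarm → Colne: 16+15+18 = 49
Varne → Marden → Linby → Eskin → Colne: 16+8+16+5 = 45
Cheapest is Varne → Marden → Linby → Eskin → Colne at 45 km.

45 km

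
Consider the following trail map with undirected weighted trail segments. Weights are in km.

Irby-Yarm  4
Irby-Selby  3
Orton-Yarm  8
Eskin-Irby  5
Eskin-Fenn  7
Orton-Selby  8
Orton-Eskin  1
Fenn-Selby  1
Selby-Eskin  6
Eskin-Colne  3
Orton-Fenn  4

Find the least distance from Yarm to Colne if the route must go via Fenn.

16 km

Shortest Yarm→Fenn: Yarm–Irby–Selby–Fenn = 8
Shortest Fenn→Colne: Fenn–Orton–Eskin–Colne = 8
Total via Fenn: 8 + 8 = 16 km.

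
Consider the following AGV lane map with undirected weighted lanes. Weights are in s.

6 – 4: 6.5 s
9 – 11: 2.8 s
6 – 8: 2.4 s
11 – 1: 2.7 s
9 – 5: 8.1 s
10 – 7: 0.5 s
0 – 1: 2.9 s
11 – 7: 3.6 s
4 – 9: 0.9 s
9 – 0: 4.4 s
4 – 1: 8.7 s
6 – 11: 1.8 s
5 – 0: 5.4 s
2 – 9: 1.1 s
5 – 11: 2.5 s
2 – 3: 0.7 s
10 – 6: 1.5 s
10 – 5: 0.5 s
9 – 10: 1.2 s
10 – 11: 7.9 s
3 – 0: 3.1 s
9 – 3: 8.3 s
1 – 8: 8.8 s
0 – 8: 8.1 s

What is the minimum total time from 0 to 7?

Settle nodes by increasing distance from 0:
0: 0
1: 2.9  (via 0)
3: 3.1  (via 0)
2: 3.8  (via 3)
9: 4.4  (via 0)
4: 5.3  (via 9)
5: 5.4  (via 0)
10: 5.6  (via 9)
11: 5.6  (via 1)
7: 6.1  (via 10)
Shortest route: 0 → 9 → 10 → 7 = 6.1 s.

6.1 s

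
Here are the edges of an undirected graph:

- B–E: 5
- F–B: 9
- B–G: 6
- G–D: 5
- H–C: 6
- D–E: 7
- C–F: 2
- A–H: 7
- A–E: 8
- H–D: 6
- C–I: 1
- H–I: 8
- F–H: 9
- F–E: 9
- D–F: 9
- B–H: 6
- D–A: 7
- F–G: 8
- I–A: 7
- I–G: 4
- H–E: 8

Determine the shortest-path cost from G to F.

7

Compare a few routes:
G–F: 8 = 8
G–D–F: 5+9 = 14
G–B–F: 6+9 = 15
G–I–C–F: 4+1+2 = 7
The minimum is 7 via G–I–C–F.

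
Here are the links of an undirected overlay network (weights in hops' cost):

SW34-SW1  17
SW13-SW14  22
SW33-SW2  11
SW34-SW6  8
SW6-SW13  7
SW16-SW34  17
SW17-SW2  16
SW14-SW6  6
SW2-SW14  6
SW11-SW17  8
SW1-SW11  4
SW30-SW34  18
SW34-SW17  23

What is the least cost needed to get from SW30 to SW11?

Running Dijkstra from SW30:
SW30: 0
SW34: 18  (via SW30)
SW6: 26  (via SW34)
SW14: 32  (via SW6)
SW13: 33  (via SW6)
SW1: 35  (via SW34)
SW16: 35  (via SW34)
SW2: 38  (via SW14)
SW11: 39  (via SW1)
Shortest route: SW30 → SW34 → SW1 → SW11 = 39 hops' cost.

39 hops' cost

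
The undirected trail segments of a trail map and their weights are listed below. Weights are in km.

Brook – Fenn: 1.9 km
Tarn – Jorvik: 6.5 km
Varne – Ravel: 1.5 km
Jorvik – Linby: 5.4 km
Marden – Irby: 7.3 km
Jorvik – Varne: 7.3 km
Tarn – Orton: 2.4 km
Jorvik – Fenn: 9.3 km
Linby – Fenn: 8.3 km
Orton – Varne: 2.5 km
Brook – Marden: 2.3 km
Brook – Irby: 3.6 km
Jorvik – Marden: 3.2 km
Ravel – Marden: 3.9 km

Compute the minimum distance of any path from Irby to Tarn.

15.6 km

Compare a few routes:
Irby → Brook → Marden → Jorvik → Tarn: 3.6+2.3+3.2+6.5 = 15.6
Irby → Brook → Marden → Ravel → Varne → Orton → Tarn: 3.6+2.3+3.9+1.5+2.5+2.4 = 16.2
Irby → Marden → Ravel → Varne → Orton → Tarn: 7.3+3.9+1.5+2.5+2.4 = 17.6
Irby → Marden → Jorvik → Tarn: 7.3+3.2+6.5 = 17
The minimum is 15.6 km via Irby → Brook → Marden → Jorvik → Tarn.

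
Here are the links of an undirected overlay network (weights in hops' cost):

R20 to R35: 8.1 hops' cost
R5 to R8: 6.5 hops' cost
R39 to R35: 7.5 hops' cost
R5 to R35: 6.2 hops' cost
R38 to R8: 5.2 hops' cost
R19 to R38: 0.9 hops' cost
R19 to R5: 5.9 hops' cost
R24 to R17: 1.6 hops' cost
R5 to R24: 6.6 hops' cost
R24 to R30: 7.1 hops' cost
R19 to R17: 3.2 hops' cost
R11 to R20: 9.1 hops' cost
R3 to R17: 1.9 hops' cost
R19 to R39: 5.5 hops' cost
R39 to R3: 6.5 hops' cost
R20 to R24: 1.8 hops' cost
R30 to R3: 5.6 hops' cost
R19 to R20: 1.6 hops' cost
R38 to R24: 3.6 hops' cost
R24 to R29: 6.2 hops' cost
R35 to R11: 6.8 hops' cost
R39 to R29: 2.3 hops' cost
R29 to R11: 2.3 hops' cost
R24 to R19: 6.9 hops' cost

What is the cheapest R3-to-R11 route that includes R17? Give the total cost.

12 hops' cost

Shortest R3→R17: R3 → R17 = 1.9
Shortest R17→R11: R17 → R24 → R29 → R11 = 10.1
Total via R17: 1.9 + 10.1 = 12 hops' cost.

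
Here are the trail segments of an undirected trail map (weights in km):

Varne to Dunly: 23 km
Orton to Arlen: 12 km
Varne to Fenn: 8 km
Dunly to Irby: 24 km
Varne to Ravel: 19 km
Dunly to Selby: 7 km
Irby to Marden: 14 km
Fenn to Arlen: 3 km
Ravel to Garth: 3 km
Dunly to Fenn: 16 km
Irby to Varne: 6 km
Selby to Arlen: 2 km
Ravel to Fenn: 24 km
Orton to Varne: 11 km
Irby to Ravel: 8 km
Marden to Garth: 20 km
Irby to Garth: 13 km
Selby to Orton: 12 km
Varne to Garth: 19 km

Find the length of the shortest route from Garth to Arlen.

28 km

Settle nodes by increasing distance from Garth:
Garth: 0
Ravel: 3  (via Garth)
Irby: 11  (via Ravel)
Varne: 17  (via Irby)
Marden: 20  (via Garth)
Fenn: 25  (via Varne)
Arlen: 28  (via Fenn)
Shortest route: Garth–Ravel–Irby–Varne–Fenn–Arlen = 28 km.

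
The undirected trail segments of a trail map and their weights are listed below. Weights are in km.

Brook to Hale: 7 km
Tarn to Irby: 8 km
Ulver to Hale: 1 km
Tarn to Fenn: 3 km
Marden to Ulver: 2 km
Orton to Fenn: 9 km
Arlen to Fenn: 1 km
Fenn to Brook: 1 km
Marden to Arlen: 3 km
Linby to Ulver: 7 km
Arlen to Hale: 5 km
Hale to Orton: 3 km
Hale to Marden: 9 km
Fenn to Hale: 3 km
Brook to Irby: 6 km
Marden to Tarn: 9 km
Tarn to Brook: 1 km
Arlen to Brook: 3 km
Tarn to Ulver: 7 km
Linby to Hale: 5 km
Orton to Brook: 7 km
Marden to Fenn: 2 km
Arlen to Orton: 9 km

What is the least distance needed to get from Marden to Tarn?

Running Dijkstra from Marden:
Marden: 0
Ulver: 2  (via Marden)
Fenn: 2  (via Marden)
Brook: 3  (via Fenn)
Arlen: 3  (via Marden)
Hale: 3  (via Ulver)
Tarn: 4  (via Brook)
Shortest route: Marden → Fenn → Brook → Tarn = 4 km.

4 km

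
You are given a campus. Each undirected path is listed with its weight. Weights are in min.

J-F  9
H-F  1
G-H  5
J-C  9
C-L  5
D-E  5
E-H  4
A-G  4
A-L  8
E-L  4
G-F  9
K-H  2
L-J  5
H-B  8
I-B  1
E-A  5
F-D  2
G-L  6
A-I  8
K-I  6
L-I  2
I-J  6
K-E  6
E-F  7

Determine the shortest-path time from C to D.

Enumerating some paths:
C–L–E–D: 5+4+5 = 14
C–L–E–F–D: 5+4+7+2 = 18
C–L–E–H–F–D: 5+4+4+1+2 = 16
Cheapest is C–L–E–D at 14 min.

14 min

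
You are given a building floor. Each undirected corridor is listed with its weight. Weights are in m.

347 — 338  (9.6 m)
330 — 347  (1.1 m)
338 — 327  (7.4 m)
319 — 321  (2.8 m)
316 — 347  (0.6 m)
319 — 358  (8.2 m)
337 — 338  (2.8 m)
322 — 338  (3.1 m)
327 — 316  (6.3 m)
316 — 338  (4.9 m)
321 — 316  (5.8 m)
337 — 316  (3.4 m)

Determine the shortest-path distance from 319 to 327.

14.9 m

Running Dijkstra from 319:
319: 0
321: 2.8  (via 319)
358: 8.2  (via 319)
316: 8.6  (via 321)
347: 9.2  (via 316)
330: 10.3  (via 347)
337: 12  (via 316)
338: 13.5  (via 316)
327: 14.9  (via 316)
Shortest route: 319–321–316–327 = 14.9 m.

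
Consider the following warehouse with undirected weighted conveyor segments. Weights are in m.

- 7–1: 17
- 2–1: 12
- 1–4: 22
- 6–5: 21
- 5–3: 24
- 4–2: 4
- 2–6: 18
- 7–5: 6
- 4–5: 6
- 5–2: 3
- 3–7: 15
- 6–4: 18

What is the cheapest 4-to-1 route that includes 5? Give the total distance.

21 m

Shortest 4→5: 4 → 5 = 6
Shortest 5→1: 5 → 2 → 1 = 15
Total via 5: 6 + 15 = 21 m.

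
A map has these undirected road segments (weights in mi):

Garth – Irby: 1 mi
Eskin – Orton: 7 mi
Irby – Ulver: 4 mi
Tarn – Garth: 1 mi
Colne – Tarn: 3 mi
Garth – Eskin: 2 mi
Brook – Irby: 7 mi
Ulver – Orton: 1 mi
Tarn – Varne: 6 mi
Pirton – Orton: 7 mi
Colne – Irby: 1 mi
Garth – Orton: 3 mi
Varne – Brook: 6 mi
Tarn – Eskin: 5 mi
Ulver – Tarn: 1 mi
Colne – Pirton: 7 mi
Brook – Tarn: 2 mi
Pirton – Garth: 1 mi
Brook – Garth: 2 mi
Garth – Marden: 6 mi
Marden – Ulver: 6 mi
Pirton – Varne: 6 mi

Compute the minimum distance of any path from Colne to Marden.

Shortest distances from Colne:
Colne: 0
Irby: 1  (via Colne)
Garth: 2  (via Irby)
Tarn: 3  (via Colne)
Pirton: 3  (via Garth)
Ulver: 4  (via Tarn)
Brook: 4  (via Garth)
Eskin: 4  (via Garth)
Orton: 5  (via Garth)
Marden: 8  (via Garth)
Shortest route: Colne–Irby–Garth–Marden = 8 mi.

8 mi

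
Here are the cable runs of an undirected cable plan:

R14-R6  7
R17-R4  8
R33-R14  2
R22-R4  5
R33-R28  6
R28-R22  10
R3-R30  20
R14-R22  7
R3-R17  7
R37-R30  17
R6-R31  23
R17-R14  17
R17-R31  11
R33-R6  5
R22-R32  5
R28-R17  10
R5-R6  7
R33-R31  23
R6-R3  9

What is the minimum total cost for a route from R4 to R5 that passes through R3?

Shortest R4→R3: R4 → R17 → R3 = 15
Best R3 to R5: R3 → R6 → R5 costing 16
Total via R3: 15 + 16 = 31.

31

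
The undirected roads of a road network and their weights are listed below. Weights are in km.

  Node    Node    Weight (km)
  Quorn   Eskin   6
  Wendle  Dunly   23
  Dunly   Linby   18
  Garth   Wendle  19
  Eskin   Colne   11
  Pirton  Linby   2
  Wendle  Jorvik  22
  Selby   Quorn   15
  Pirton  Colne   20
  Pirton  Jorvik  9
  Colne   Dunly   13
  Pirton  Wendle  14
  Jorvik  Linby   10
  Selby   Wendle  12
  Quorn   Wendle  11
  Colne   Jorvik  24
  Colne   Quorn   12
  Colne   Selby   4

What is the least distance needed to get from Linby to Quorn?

Shortest distances from Linby:
Linby: 0
Pirton: 2  (via Linby)
Jorvik: 10  (via Linby)
Wendle: 16  (via Pirton)
Dunly: 18  (via Linby)
Colne: 22  (via Pirton)
Selby: 26  (via Colne)
Quorn: 27  (via Wendle)
Shortest route: Linby → Pirton → Wendle → Quorn = 27 km.

27 km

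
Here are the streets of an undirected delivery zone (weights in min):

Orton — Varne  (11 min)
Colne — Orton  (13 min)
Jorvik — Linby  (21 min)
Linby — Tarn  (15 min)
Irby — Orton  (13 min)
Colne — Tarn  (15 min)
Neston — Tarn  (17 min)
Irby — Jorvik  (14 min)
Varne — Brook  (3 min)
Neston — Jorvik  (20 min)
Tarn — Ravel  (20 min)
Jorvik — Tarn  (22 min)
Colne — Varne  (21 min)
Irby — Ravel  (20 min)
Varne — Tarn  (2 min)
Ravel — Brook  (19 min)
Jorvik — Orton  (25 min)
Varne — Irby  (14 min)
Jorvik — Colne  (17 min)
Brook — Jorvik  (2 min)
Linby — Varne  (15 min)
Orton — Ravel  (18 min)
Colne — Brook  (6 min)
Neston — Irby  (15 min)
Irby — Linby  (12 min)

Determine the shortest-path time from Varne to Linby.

Candidate routes:
Varne → Tarn → Linby: 2+15 = 17
Varne → Irby → Linby: 14+12 = 26
Varne → Linby: 15 = 15
The minimum is 15 min via Varne → Linby.

15 min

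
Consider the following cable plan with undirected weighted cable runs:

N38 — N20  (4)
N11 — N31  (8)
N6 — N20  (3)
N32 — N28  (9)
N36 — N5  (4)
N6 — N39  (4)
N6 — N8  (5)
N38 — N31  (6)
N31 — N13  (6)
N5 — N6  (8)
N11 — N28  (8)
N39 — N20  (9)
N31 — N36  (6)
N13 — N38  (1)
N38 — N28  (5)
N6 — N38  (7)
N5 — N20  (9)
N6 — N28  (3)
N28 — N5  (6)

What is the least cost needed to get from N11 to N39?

Shortest distances from N11:
N11: 0
N31: 8  (via N11)
N28: 8  (via N11)
N6: 11  (via N28)
N38: 13  (via N28)
N36: 14  (via N31)
N5: 14  (via N28)
N20: 14  (via N6)
N13: 14  (via N31)
N39: 15  (via N6)
Shortest route: N11–N28–N6–N39 = 15.

15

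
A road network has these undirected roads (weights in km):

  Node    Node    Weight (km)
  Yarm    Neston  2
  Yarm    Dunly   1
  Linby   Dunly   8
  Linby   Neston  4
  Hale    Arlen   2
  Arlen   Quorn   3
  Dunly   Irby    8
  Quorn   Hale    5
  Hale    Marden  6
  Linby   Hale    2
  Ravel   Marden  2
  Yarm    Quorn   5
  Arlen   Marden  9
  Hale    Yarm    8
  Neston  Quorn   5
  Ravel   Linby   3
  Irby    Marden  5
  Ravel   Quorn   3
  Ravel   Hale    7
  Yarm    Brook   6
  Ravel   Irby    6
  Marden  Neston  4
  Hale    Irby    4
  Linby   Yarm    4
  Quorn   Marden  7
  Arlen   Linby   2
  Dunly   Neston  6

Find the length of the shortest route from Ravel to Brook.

13 km

Compare a few routes:
Ravel–Quorn–Yarm–Brook: 3+5+6 = 14
Ravel–Linby–Yarm–Brook: 3+4+6 = 13
Ravel–Marden–Neston–Yarm–Brook: 2+4+2+6 = 14
The minimum is 13 km via Ravel–Linby–Yarm–Brook.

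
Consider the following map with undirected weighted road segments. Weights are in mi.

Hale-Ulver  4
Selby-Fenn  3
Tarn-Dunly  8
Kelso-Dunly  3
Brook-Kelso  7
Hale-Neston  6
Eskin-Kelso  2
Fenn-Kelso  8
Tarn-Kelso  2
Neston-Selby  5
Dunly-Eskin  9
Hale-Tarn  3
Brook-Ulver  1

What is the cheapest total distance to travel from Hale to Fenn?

Candidate routes:
Hale → Ulver → Brook → Kelso → Fenn: 4+1+7+8 = 20
Hale → Tarn → Kelso → Fenn: 3+2+8 = 13
Hale → Neston → Selby → Fenn: 6+5+3 = 14
The minimum is 13 mi via Hale → Tarn → Kelso → Fenn.

13 mi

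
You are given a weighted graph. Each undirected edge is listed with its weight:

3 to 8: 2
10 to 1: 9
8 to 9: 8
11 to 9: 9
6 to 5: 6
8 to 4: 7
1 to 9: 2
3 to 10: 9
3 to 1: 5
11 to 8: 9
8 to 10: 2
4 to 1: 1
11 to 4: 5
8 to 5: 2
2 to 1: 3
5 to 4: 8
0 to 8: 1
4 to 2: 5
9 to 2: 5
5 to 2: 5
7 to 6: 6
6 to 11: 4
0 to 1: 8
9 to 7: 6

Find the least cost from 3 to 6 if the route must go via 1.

Shortest 3→1: 3–1 = 5
Best 1 to 6: 1–4–11–6 costing 10
Total via 1: 5 + 10 = 15.

15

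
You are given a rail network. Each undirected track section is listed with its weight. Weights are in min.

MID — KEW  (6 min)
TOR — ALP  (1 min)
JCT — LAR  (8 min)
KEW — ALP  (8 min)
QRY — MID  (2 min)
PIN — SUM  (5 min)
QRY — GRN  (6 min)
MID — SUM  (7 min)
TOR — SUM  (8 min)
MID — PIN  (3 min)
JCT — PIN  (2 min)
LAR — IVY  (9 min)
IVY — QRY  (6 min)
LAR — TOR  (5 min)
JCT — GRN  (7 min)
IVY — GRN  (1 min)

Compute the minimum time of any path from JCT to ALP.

Candidate routes:
JCT - LAR - TOR - ALP: 8+5+1 = 14
JCT - PIN - SUM - TOR - ALP: 2+5+8+1 = 16
The minimum is 14 min via JCT - LAR - TOR - ALP.

14 min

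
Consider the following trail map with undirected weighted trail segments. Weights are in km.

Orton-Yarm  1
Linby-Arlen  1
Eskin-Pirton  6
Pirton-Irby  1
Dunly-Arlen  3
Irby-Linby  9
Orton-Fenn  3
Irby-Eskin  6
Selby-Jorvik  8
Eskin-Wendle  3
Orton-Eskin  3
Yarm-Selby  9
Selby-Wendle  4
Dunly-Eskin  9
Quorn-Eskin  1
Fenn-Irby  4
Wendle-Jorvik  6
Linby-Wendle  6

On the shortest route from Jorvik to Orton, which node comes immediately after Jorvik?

Wendle

Compare a few routes:
Jorvik - Wendle - Eskin - Orton: 6+3+3 = 12
Jorvik - Selby - Yarm - Orton: 8+9+1 = 18
Jorvik - Selby - Wendle - Eskin - Orton: 8+4+3+3 = 18
Cheapest is Jorvik - Wendle - Eskin - Orton at 12 km.
So from Jorvik the first move is to Wendle.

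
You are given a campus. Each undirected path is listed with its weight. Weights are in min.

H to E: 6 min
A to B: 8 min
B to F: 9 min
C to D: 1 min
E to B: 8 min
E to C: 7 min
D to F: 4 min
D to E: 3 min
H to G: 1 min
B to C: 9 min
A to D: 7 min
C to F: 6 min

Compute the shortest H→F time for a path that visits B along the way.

23 min

Shortest H→B: H–E–B = 14
Shortest B→F: B–F = 9
Total via B: 14 + 9 = 23 min.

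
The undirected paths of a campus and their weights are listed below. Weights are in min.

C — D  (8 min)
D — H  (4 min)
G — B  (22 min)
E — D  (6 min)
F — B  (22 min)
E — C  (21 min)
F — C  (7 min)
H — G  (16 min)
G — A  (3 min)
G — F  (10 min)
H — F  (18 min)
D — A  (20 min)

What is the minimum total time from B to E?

Settle nodes by increasing distance from B:
B: 0
F: 22  (via B)
G: 22  (via B)
A: 25  (via G)
C: 29  (via F)
D: 37  (via C)
H: 38  (via G)
E: 43  (via D)
Shortest route: B–F–C–D–E = 43 min.

43 min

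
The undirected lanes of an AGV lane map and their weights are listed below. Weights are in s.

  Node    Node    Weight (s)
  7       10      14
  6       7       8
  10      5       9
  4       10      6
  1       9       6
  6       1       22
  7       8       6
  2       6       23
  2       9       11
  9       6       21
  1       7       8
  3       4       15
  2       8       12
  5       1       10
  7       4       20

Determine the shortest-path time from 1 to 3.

40 s

Candidate routes:
1–7–10–4–3: 8+14+6+15 = 43
1–5–10–4–3: 10+9+6+15 = 40
The minimum is 40 s via 1–5–10–4–3.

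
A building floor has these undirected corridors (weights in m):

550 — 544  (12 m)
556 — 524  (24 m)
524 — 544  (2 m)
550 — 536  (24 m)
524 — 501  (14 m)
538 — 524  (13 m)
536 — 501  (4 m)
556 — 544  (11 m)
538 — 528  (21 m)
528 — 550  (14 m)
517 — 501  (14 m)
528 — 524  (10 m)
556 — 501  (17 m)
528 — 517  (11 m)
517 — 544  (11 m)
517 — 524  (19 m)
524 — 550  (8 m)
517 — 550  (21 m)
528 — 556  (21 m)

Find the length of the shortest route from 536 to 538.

Enumerating some paths:
536–501–524–538: 4+14+13 = 31
536–501–517–544–524–538: 4+14+11+2+13 = 44
536–550–524–538: 24+8+13 = 45
536–501–556–544–524–538: 4+17+11+2+13 = 47
The minimum is 31 m via 536–501–524–538.

31 m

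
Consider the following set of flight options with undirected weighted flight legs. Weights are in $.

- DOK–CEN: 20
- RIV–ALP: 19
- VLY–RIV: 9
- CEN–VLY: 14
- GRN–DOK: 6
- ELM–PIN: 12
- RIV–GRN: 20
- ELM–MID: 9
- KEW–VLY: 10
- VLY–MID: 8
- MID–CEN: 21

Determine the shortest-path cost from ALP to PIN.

$57

Candidate routes:
ALP–RIV–VLY–CEN–MID–ELM–PIN: 19+9+14+21+9+12 = 84
ALP–RIV–GRN–DOK–CEN–MID–ELM–PIN: 19+20+6+20+21+9+12 = 107
ALP–RIV–VLY–MID–ELM–PIN: 19+9+8+9+12 = 57
The minimum is $57 via ALP–RIV–VLY–MID–ELM–PIN.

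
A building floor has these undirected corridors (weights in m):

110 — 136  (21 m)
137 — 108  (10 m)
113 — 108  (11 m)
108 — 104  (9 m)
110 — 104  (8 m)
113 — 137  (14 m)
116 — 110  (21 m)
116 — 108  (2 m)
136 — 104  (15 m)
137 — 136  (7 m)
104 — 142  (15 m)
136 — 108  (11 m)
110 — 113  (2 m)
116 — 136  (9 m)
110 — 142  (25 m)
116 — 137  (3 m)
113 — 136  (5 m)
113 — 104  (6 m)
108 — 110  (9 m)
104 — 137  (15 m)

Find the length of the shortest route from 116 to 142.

Candidate routes:
116–137–104–142: 3+15+15 = 33
116–108–104–142: 2+9+15 = 26
The minimum is 26 m via 116–108–104–142.

26 m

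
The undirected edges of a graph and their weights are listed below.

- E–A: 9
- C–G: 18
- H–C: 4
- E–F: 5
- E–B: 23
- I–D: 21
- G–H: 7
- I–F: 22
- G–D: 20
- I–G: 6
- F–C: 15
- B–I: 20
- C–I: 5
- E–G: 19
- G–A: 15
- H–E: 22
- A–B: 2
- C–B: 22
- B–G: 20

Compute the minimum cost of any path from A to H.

Enumerating some paths:
A - G - H: 15+7 = 22
A - B - C - H: 2+22+4 = 28
Cheapest is A - G - H at 22.

22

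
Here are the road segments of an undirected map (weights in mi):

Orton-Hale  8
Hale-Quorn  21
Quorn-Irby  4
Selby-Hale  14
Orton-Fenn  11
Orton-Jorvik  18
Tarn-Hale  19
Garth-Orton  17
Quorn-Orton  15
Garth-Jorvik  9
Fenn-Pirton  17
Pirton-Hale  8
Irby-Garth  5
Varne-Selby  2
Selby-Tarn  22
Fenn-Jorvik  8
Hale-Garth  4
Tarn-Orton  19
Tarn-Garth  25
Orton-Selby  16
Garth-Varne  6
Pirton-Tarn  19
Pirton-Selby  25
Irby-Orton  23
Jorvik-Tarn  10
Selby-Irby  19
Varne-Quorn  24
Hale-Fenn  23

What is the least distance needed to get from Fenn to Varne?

23 mi

Shortest distances from Fenn:
Fenn: 0
Jorvik: 8  (via Fenn)
Orton: 11  (via Fenn)
Pirton: 17  (via Fenn)
Garth: 17  (via Jorvik)
Tarn: 18  (via Jorvik)
Hale: 19  (via Orton)
Irby: 22  (via Garth)
Varne: 23  (via Garth)
Shortest route: Fenn → Jorvik → Garth → Varne = 23 mi.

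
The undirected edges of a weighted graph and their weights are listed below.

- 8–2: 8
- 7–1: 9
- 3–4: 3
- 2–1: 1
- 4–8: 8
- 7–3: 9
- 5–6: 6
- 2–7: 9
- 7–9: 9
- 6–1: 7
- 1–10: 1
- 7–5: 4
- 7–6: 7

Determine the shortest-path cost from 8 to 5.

21

Settle nodes by increasing distance from 8:
8: 0
2: 8  (via 8)
4: 8  (via 8)
1: 9  (via 2)
10: 10  (via 1)
3: 11  (via 4)
6: 16  (via 1)
7: 17  (via 2)
5: 21  (via 7)
Shortest route: 8 → 2 → 7 → 5 = 21.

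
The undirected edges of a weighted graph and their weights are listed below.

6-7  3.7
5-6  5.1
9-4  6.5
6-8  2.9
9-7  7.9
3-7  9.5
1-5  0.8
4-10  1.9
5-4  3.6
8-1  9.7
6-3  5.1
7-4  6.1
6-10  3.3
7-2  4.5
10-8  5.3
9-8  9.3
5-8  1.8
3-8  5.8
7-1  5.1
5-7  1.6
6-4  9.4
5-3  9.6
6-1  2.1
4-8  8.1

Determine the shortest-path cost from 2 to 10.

Settle nodes by increasing distance from 2:
2: 0
7: 4.5  (via 2)
5: 6.1  (via 7)
1: 6.9  (via 5)
8: 7.9  (via 5)
6: 8.2  (via 7)
4: 9.7  (via 5)
10: 11.5  (via 6)
Shortest route: 2–7–6–10 = 11.5.

11.5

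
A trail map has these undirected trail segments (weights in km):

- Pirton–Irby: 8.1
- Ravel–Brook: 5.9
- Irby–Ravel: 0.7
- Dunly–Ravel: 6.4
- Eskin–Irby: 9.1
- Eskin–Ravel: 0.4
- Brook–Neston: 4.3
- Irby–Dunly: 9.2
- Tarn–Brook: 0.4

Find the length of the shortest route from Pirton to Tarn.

Shortest distances from Pirton:
Pirton: 0
Irby: 8.1  (via Pirton)
Ravel: 8.8  (via Irby)
Eskin: 9.2  (via Ravel)
Brook: 14.7  (via Ravel)
Tarn: 15.1  (via Brook)
Shortest route: Pirton–Irby–Ravel–Brook–Tarn = 15.1 km.

15.1 km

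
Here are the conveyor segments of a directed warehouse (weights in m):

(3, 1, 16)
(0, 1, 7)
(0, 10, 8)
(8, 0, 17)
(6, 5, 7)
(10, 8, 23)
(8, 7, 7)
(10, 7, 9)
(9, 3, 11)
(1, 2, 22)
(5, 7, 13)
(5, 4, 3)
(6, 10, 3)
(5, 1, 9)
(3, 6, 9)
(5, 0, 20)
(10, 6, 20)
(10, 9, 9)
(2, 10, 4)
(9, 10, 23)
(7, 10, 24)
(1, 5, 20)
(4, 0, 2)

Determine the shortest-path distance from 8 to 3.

45 m

Running Dijkstra from 8:
8: 0
7: 7  (via 8)
0: 17  (via 8)
1: 24  (via 0)
10: 25  (via 0)
9: 34  (via 10)
5: 44  (via 1)
3: 45  (via 9)
Shortest route: 8 → 0 → 10 → 9 → 3 = 45 m.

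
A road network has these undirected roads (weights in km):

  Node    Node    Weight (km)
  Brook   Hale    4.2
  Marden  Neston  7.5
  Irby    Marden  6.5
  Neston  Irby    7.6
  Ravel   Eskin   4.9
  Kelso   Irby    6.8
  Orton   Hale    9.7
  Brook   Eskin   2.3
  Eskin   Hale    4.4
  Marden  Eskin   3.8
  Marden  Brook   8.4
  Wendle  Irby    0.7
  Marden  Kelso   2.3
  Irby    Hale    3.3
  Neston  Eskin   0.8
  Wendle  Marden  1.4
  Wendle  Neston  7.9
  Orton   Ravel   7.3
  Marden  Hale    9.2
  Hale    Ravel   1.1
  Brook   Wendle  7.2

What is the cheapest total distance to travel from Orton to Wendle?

12.4 km

Compare a few routes:
Orton → Ravel → Hale → Irby → Wendle: 7.3+1.1+3.3+0.7 = 12.4
Orton → Hale → Irby → Wendle: 9.7+3.3+0.7 = 13.7
Orton → Ravel → Eskin → Marden → Wendle: 7.3+4.9+3.8+1.4 = 17.4
Cheapest is Orton → Ravel → Hale → Irby → Wendle at 12.4 km.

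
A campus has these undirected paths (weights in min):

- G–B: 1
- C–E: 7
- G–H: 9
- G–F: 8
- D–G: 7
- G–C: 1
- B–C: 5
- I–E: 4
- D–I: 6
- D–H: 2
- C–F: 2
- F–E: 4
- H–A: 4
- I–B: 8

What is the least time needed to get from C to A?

14 min

Shortest distances from C:
C: 0
G: 1  (via C)
B: 2  (via G)
F: 2  (via C)
E: 6  (via F)
D: 8  (via G)
H: 10  (via G)
I: 10  (via B)
A: 14  (via H)
Shortest route: C–G–H–A = 14 min.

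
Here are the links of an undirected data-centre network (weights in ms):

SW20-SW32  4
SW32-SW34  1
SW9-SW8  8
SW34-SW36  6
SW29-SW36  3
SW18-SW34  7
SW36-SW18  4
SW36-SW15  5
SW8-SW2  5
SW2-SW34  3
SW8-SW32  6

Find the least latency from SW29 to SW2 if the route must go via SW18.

17 ms

Shortest SW29→SW18: SW29–SW36–SW18 = 7
Best SW18 to SW2: SW18–SW34–SW2 costing 10
Total via SW18: 7 + 10 = 17 ms.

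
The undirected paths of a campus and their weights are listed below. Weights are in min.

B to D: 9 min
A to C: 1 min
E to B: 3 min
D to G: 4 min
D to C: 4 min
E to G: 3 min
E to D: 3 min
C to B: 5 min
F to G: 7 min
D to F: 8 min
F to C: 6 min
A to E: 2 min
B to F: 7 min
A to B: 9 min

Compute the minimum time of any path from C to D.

Shortest distances from C:
C: 0
A: 1  (via C)
E: 3  (via A)
D: 4  (via C)
Shortest route: C → D = 4 min.

4 min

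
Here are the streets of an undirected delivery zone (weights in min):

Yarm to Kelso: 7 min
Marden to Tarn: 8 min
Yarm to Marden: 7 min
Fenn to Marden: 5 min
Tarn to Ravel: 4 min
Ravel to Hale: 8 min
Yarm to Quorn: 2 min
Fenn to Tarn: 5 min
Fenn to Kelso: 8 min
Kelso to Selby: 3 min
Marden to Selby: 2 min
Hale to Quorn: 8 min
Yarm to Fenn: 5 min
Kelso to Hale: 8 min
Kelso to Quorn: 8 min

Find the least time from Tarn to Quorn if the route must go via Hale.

Shortest Tarn→Hale: Tarn–Ravel–Hale = 12
Shortest Hale→Quorn: Hale–Quorn = 8
Total via Hale: 12 + 8 = 20 min.

20 min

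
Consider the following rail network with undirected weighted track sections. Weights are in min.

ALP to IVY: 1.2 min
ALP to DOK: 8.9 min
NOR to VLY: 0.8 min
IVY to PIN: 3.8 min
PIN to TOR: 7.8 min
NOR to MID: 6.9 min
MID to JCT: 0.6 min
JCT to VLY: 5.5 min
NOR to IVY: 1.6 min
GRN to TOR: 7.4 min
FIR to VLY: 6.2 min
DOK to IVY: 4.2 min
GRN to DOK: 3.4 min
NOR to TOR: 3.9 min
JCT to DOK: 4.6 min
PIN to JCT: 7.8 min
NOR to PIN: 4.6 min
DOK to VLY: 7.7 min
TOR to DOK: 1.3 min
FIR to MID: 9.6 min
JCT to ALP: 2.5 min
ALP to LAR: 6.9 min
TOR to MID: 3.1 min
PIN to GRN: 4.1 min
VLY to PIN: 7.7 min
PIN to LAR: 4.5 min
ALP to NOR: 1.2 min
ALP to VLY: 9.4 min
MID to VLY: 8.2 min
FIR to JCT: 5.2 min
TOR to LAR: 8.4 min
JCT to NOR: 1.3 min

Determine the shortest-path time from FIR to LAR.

14.6 min

Compare a few routes:
FIR–JCT–ALP–LAR: 5.2+2.5+6.9 = 14.6
FIR–VLY–NOR–ALP–LAR: 6.2+0.8+1.2+6.9 = 15.1
FIR–JCT–NOR–PIN–LAR: 5.2+1.3+4.6+4.5 = 15.6
Cheapest is FIR–JCT–ALP–LAR at 14.6 min.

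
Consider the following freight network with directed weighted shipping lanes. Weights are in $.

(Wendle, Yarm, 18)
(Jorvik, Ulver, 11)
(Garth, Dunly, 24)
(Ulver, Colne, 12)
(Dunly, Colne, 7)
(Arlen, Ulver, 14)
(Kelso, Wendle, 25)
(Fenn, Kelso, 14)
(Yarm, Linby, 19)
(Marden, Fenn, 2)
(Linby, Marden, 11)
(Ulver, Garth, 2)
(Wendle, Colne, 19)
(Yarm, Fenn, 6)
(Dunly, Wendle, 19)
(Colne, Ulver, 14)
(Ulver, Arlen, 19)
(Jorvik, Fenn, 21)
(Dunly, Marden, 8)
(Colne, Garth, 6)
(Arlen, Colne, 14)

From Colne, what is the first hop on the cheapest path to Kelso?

Garth

Candidate routes:
Colne - Garth - Dunly - Marden - Fenn - Kelso: 6+24+8+2+14 = 54
Colne - Ulver - Garth - Dunly - Marden - Fenn - Kelso: 14+2+24+8+2+14 = 64
Colne - Garth - Dunly - Wendle - Yarm - Fenn - Kelso: 6+24+19+18+6+14 = 87
The minimum is $54 via Colne - Garth - Dunly - Marden - Fenn - Kelso.
So from Colne the first move is to Garth.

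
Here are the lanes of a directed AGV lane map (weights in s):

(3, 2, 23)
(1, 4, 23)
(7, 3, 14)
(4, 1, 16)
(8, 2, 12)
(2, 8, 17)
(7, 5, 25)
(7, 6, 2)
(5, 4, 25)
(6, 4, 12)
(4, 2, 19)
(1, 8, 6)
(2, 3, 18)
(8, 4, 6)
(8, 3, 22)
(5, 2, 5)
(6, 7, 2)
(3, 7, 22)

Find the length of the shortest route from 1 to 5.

75 s

Enumerating some paths:
1–8–2–3–7–5: 6+12+18+22+25 = 83
1–8–3–7–5: 6+22+22+25 = 75
The minimum is 75 s via 1–8–3–7–5.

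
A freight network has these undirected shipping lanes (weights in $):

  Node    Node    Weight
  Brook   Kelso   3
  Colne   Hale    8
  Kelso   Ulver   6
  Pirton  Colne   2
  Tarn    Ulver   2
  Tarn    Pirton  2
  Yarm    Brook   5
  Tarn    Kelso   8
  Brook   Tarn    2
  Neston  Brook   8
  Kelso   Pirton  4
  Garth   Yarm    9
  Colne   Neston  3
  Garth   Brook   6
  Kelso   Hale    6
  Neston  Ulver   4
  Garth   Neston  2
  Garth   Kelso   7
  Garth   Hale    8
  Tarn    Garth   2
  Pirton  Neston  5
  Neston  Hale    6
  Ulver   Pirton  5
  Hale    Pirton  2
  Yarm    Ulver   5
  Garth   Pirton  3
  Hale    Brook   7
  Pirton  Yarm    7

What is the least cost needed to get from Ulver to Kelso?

$6

Shortest distances from Ulver:
Ulver: 0
Tarn: 2  (via Ulver)
Pirton: 4  (via Tarn)
Brook: 4  (via Tarn)
Neston: 4  (via Ulver)
Garth: 4  (via Tarn)
Yarm: 5  (via Ulver)
Colne: 6  (via Pirton)
Kelso: 6  (via Ulver)
Shortest route: Ulver → Kelso = $6.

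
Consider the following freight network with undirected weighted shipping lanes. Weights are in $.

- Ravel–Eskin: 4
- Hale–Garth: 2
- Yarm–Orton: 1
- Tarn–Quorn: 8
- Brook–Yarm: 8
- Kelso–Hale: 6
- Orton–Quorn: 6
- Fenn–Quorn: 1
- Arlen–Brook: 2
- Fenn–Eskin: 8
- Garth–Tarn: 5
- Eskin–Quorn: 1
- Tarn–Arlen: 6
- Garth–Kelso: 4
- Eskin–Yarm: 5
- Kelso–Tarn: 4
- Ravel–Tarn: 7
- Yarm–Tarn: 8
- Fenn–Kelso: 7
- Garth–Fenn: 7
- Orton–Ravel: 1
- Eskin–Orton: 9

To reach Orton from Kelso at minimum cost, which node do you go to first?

Compare a few routes:
Kelso - Tarn - Yarm - Orton: 4+8+1 = 13
Kelso - Tarn - Ravel - Orton: 4+7+1 = 12
Cheapest is Kelso - Tarn - Ravel - Orton at $12.
So from Kelso the first move is to Tarn.

Tarn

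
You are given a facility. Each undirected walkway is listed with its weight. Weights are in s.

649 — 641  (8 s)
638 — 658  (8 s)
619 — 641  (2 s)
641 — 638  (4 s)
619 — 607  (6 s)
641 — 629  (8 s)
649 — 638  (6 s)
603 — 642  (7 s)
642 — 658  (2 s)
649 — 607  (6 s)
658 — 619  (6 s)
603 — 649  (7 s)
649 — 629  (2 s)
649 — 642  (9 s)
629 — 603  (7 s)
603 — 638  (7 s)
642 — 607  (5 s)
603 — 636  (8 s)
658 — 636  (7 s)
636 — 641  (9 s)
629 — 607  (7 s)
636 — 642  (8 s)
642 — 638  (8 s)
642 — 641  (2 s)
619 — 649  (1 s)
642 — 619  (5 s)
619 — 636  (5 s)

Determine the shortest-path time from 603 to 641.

9 s

Shortest distances from 603:
603: 0
642: 7  (via 603)
649: 7  (via 603)
629: 7  (via 603)
638: 7  (via 603)
619: 8  (via 649)
636: 8  (via 603)
658: 9  (via 642)
641: 9  (via 642)
Shortest route: 603–642–641 = 9 s.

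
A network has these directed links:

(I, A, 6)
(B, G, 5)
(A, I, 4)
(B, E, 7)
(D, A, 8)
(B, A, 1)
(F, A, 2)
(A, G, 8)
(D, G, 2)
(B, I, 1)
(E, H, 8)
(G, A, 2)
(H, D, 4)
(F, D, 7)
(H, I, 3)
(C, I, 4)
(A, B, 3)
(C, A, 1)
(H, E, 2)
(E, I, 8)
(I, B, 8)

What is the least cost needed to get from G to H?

20

Running Dijkstra from G:
G: 0
A: 2  (via G)
B: 5  (via A)
I: 6  (via A)
E: 12  (via B)
H: 20  (via E)
Shortest route: G → A → B → E → H = 20.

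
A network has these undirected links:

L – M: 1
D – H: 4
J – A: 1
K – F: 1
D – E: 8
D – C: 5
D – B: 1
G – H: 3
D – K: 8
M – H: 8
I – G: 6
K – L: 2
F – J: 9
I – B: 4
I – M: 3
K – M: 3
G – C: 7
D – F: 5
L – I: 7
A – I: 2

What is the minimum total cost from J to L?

Compare a few routes:
J → A → I → M → L: 1+2+3+1 = 7
J → A → I → M → K → L: 1+2+3+3+2 = 11
J → A → I → L: 1+2+7 = 10
Cheapest is J → A → I → M → L at 7.

7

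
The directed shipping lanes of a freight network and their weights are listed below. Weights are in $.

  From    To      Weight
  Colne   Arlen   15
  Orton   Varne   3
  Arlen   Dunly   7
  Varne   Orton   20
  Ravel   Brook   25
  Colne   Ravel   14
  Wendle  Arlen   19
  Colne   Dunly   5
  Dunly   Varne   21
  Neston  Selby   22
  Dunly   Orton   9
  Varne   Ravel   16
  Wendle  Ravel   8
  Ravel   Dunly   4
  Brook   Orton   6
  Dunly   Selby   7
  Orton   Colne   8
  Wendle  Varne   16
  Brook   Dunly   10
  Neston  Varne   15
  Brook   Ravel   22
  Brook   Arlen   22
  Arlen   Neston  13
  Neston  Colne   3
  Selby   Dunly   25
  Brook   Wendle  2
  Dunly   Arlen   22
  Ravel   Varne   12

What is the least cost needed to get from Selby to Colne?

$42

Compare a few routes:
Selby–Dunly–Orton–Colne: 25+9+8 = 42
Selby–Dunly–Arlen–Neston–Colne: 25+22+13+3 = 63
Selby–Dunly–Varne–Orton–Colne: 25+21+20+8 = 74
Selby–Dunly–Varne–Ravel–Brook–Orton–Colne: 25+21+16+25+6+8 = 101
The minimum is $42 via Selby–Dunly–Orton–Colne.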